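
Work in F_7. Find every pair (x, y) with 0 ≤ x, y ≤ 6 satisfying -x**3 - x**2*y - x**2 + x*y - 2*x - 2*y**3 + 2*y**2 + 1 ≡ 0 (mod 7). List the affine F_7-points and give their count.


Affine F_7-points: {(0, 2), (0, 3), (1, 5), (2, 4), (3, 4), (4, 2), (4, 4)}; count = 7.

For each of the 49 pairs (x, y) ∈ F_7², evaluate f(x, y) mod 7. Record the zeros.
  x = 0: [0↦1, 1↦1, 2↦0, 3↦0, 4↦3, 5↦4, 6↦5]  zeros at y ∈ {2, 3}
  x = 1: [0↦4, 1↦4, 2↦3, 3↦3, 4↦6, 5↦0, 6↦1]  zeros at y ∈ {5}
  x = 2: [0↦6, 1↦4, 2↦1, 3↦6, 4↦0, 5↦6, 6↦5]  zeros at y ∈ {4}
  x = 3: [0↦1, 1↦2, 2↦2, 3↦3, 4↦0, 5↦2, 6↦4]  zeros at y ∈ {4}
  x = 4: [0↦4, 1↦6, 2↦0, 3↦2, 4↦0, 5↦3, 6↦6]  zeros at y ∈ {2, 4}
  x = 5: [0↦2, 1↦3, 2↦3, 3↦4, 4↦1, 5↦3, 6↦5]  zeros at y ∈ ∅
  x = 6: [0↦3, 1↦1, 2↦5, 3↦3, 4↦4, 5↦3, 6↦2]  zeros at y ∈ ∅
Collecting zeros: affine points = {(0, 2), (0, 3), (1, 5), (2, 4), (3, 4), (4, 2), (4, 4)}.
Total count |C(F_7)_aff| = 7.


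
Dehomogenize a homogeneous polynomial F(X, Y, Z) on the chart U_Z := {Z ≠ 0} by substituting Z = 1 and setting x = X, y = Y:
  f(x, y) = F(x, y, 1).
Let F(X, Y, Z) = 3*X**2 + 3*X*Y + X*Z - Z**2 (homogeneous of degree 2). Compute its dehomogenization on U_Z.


f(x, y) = 3*x**2 + 3*x*y + x - 1

On U_Z we set Z = 1. Each monomial c·X^i·Y^j·Z^k in F becomes c·x^i·y^j·1^k = c·x^i·y^j.
Substituting Z = 1: F(X, Y, 1) = 3*x**2 + 3*x*y + x - 1.
Note: deg(f) ≤ deg(F) = 2; strict inequality happens when F is divisible by Z (lost terms).


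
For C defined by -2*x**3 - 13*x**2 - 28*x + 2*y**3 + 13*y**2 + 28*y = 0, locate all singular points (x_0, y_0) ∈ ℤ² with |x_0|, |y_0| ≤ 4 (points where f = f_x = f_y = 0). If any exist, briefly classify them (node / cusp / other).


Singular points: {(-2, -2)}; classification: node.

Compute partial derivatives:
  f_x = -6*x**2 - 26*x - 28.
  f_y = 6*y**2 + 26*y + 28.
Scan x_0 ∈ {−4, ..., 4}. For each x_0, f_y(x_0, y) is a polynomial in y; find its integer roots y ∈ {−4, ..., 4}, then test f_x and f at those candidates.
  x = -4: f_y(-4, y) = 6*y**2 + 26*y + 28; vanishes at y ∈ {-2}. (-4, -2): f_x = -20 ≠ 0.
  x = -3: f_y(-3, y) = 6*y**2 + 26*y + 28; vanishes at y ∈ {-2}. (-3, -2): f_x = -4 ≠ 0.
  x = -2: f_y(-2, y) = 6*y**2 + 26*y + 28; vanishes at y ∈ {-2}. (-2, -2): f_x = 0, f = 0 — SINGULAR.
  x = -1: f_y(-1, y) = 6*y**2 + 26*y + 28; vanishes at y ∈ {-2}. (-1, -2): f_x = -8 ≠ 0.
  x = 0: f_y(0, y) = 6*y**2 + 26*y + 28; vanishes at y ∈ {-2}. (0, -2): f_x = -28 ≠ 0.
  x = 1: f_y(1, y) = 6*y**2 + 26*y + 28; vanishes at y ∈ {-2}. (1, -2): f_x = -60 ≠ 0.
  x = 2: f_y(2, y) = 6*y**2 + 26*y + 28; vanishes at y ∈ {-2}. (2, -2): f_x = -104 ≠ 0.
  x = 3: f_y(3, y) = 6*y**2 + 26*y + 28; vanishes at y ∈ {-2}. (3, -2): f_x = -160 ≠ 0.
  x = 4: f_y(4, y) = 6*y**2 + 26*y + 28; vanishes at y ∈ {-2}. (4, -2): f_x = -228 ≠ 0.
Only singular point on the grid: (-2, -2).
Classify: substitute x = -2 + u, y = -2 + v and expand: f = -2*u**3 - u**2 + 2*v**3 + v**2.
No constant or linear terms (consistent with a singular point). Quadratic part: -u**2 + v**2. Cubic part: -2*u**3 + 2*v**3.
The quadratic part v**2 - u**2 = (v − u)(v + u) splits into two distinct linear factors, so there are two distinct tangent lines y − -2 = ±(x − -2) — this is a node (ordinary double point).
Classification: node.


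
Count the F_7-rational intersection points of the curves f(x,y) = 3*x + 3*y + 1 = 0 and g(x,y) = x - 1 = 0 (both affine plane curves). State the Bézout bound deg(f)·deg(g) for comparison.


Common zeros: {(1, 1)}; count = 1; Bézout bound = 1.

deg(f) = 1, deg(g) = 1, so Bézout bound = 1.
Scan x ∈ F_7. For each x, list the y ∈ F_7 with f(x, y) ≡ 0 and those with g(x, y) ≡ 0 (mod 7); the common zeros in that column are the intersection.
  x = 0: f ≡ 0 at y ∈ {2}; g ≡ 0 at y ∈ ∅; common: ∅.
  x = 1: f ≡ 0 at y ∈ {1}; g ≡ 0 at y ∈ {0, 1, 2, 3, 4, 5, 6}; common: {1}.
  x = 2: f ≡ 0 at y ∈ {0}; g ≡ 0 at y ∈ ∅; common: ∅.
  x = 3: f ≡ 0 at y ∈ {6}; g ≡ 0 at y ∈ ∅; common: ∅.
  x = 4: f ≡ 0 at y ∈ {5}; g ≡ 0 at y ∈ ∅; common: ∅.
  x = 5: f ≡ 0 at y ∈ {4}; g ≡ 0 at y ∈ ∅; common: ∅.
  x = 6: f ≡ 0 at y ∈ {3}; g ≡ 0 at y ∈ ∅; common: ∅.
Collecting: common zeros = {(1, 1)}, so the count is 1.
Comparison with the Bézout bound: 1 ≤ 1 = deg(f)·deg(g), as expected for curves with no common component (the bound is attained).


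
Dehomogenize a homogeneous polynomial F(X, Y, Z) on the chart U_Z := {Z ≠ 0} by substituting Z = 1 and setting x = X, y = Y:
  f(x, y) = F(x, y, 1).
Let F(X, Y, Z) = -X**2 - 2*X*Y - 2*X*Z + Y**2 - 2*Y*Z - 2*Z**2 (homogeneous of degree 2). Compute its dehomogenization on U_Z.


f(x, y) = -x**2 - 2*x*y - 2*x + y**2 - 2*y - 2

On U_Z we set Z = 1. Each monomial c·X^i·Y^j·Z^k in F becomes c·x^i·y^j·1^k = c·x^i·y^j.
Substituting Z = 1: F(X, Y, 1) = -x**2 - 2*x*y - 2*x + y**2 - 2*y - 2.
Note: deg(f) ≤ deg(F) = 2; strict inequality happens when F is divisible by Z (lost terms).


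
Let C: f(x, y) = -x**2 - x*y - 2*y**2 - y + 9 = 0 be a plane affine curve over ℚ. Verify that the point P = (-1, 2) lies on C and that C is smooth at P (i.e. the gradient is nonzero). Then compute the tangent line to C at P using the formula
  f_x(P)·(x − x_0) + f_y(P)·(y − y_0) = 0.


Tangent line at P: 16 - 8*y = 0.

Step 1: f(-1, 2) = 0, so P lies on C.
Step 2: partial derivatives
  f_x(x, y) = -2*x - y, f_y(x, y) = -x - 4*y - 1.
  f_x(P) = 0, f_y(P) = -8 (gradient nonzero, so P is smooth).
Step 3: tangent line at P: 0·(x − -1) + -8·(y − 2) = 0.
Expanding: 16 - 8*y = 0.


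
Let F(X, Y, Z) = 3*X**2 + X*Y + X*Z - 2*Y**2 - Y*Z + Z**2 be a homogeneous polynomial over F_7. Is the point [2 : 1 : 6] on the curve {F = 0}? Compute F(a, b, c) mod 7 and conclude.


F(2,1,6) ≡ 5 (mod 7); P is NOT on the curve.

Evaluate F(2, 1, 6) term-by-term (mod 7).
  3*X**2 ↦ 3·4·1·1 = 12
  X*Y ↦ 1·2·1·1 = 2
  X*Z ↦ 1·2·1·6 = 12
  -2*Y**2 ↦ -2·1·1·1 = -2
  -Y*Z ↦ -1·1·1·6 = -6
  Z**2 ↦ 1·1·1·36 = 36
Sum: F(2, 1, 6) = (12) + (2) + (12) + (-2) + (-6) + (36) = 54.
Reducing mod 7: 54 ≡ 5 (mod 7).
Since F(a, b, c) ≡ 5 ≠ 0 (mod 7), P does NOT lie on the curve.


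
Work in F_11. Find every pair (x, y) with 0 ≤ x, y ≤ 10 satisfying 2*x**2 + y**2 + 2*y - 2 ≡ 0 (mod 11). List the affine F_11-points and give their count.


Affine F_11-points: {(0, 4), (0, 5), (1, 0), (1, 9), (4, 1), (4, 8), (7, 1), (7, 8), (10, 0), (10, 9)}; count = 10.

For each of the 121 pairs (x, y) ∈ F_11², evaluate f(x, y) mod 11. Record the zeros.
  x = 0: [0↦9, 1↦1, 2↦6, 3↦2, 4↦0, 5↦0, 6↦2, 7↦6, 8↦1, 9↦9, 10↦8]  zeros at y ∈ {4, 5}
  x = 1: [0↦0, 1↦3, 2↦8, 3↦4, 4↦2, 5↦2, 6↦4, 7↦8, 8↦3, 9↦0, 10↦10]  zeros at y ∈ {0, 9}
  x = 2: [0↦6, 1↦9, 2↦3, 3↦10, 4↦8, 5↦8, 6↦10, 7↦3, 8↦9, 9↦6, 10↦5]  zeros at y ∈ ∅
  x = 3: [0↦5, 1↦8, 2↦2, 3↦9, 4↦7, 5↦7, 6↦9, 7↦2, 8↦8, 9↦5, 10↦4]  zeros at y ∈ ∅
  x = 4: [0↦8, 1↦0, 2↦5, 3↦1, 4↦10, 5↦10, 6↦1, 7↦5, 8↦0, 9↦8, 10↦7]  zeros at y ∈ {1, 8}
  x = 5: [0↦4, 1↦7, 2↦1, 3↦8, 4↦6, 5↦6, 6↦8, 7↦1, 8↦7, 9↦4, 10↦3]  zeros at y ∈ ∅
  x = 6: [0↦4, 1↦7, 2↦1, 3↦8, 4↦6, 5↦6, 6↦8, 7↦1, 8↦7, 9↦4, 10↦3]  zeros at y ∈ ∅
  x = 7: [0↦8, 1↦0, 2↦5, 3↦1, 4↦10, 5↦10, 6↦1, 7↦5, 8↦0, 9↦8, 10↦7]  zeros at y ∈ {1, 8}
  x = 8: [0↦5, 1↦8, 2↦2, 3↦9, 4↦7, 5↦7, 6↦9, 7↦2, 8↦8, 9↦5, 10↦4]  zeros at y ∈ ∅
  x = 9: [0↦6, 1↦9, 2↦3, 3↦10, 4↦8, 5↦8, 6↦10, 7↦3, 8↦9, 9↦6, 10↦5]  zeros at y ∈ ∅
  x = 10: [0↦0, 1↦3, 2↦8, 3↦4, 4↦2, 5↦2, 6↦4, 7↦8, 8↦3, 9↦0, 10↦10]  zeros at y ∈ {0, 9}
Collecting zeros: affine points = {(0, 4), (0, 5), (1, 0), (1, 9), (4, 1), (4, 8), (7, 1), (7, 8), (10, 0), (10, 9)}.
Total count |C(F_11)_aff| = 10.


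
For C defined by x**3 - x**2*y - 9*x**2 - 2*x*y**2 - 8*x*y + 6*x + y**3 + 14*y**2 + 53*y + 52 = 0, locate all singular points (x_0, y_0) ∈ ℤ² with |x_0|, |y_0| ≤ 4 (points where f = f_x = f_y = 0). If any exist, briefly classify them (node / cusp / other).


Singular points: {(2, -3)}; classification: cusp.

Compute partial derivatives:
  f_x = 3*x**2 - 2*x*y - 18*x - 2*y**2 - 8*y + 6.
  f_y = -x**2 - 4*x*y - 8*x + 3*y**2 + 28*y + 53.
Scan x_0 ∈ {−4, ..., 4}. For each x_0, f_y(x_0, y) is a polynomial in y; find its integer roots y ∈ {−4, ..., 4}, then test f_x and f at those candidates.
  x = -4: f_y(-4, y) = 3*y**2 + 44*y + 69; no integer root y with |y| ≤ 4.
  x = -3: f_y(-3, y) = 3*y**2 + 40*y + 68; vanishes at y ∈ {-2}. (-3, -2): f_x = 83 ≠ 0.
  x = -2: f_y(-2, y) = 3*y**2 + 36*y + 65; no integer root y with |y| ≤ 4.
  x = -1: f_y(-1, y) = 3*y**2 + 32*y + 60; no integer root y with |y| ≤ 4.
  x = 0: f_y(0, y) = 3*y**2 + 28*y + 53; no integer root y with |y| ≤ 4.
  x = 1: f_y(1, y) = 3*y**2 + 24*y + 44; no integer root y with |y| ≤ 4.
  x = 2: f_y(2, y) = 3*y**2 + 20*y + 33; vanishes at y ∈ {-3}. (2, -3): f_x = 0, f = 0 — SINGULAR.
  x = 3: f_y(3, y) = 3*y**2 + 16*y + 20; vanishes at y ∈ {-2}. (3, -2): f_x = -1 ≠ 0.
  x = 4: f_y(4, y) = 3*y**2 + 12*y + 5; no integer root y with |y| ≤ 4.
Only singular point on the grid: (2, -3).
Classify: substitute x = 2 + u, y = -3 + v and expand: f = u**3 - u**2*v - 2*u*v**2 + v**3 + v**2.
No constant or linear terms (consistent with a singular point). Quadratic part: v**2. Cubic part: u**3 - u**2*v - 2*u*v**2 + v**3.
The quadratic part v**2 is a perfect square, so there is a single (double) tangent line v = 0, i.e. y = -3. Restricting the cubic part to that line (v = 0) leaves u**3 ≠ 0, so f is not divisible by v and the branch is v² ≈ -u**3 to lowest order — this is a cusp.
Classification: cusp.


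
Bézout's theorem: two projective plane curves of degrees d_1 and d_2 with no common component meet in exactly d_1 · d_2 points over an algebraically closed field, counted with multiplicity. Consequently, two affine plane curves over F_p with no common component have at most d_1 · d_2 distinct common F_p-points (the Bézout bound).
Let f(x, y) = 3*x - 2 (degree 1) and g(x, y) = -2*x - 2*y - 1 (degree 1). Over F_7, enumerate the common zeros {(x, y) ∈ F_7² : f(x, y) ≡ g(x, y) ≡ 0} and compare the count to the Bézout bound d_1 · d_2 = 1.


Common zeros: {(3, 0)}; count = 1; Bézout bound = 1.

deg(f) = 1, deg(g) = 1, so Bézout bound = 1.
Scan x ∈ F_7. For each x, list the y ∈ F_7 with f(x, y) ≡ 0 and those with g(x, y) ≡ 0 (mod 7); the common zeros in that column are the intersection.
  x = 0: f ≡ 0 at y ∈ ∅; g ≡ 0 at y ∈ {3}; common: ∅.
  x = 1: f ≡ 0 at y ∈ ∅; g ≡ 0 at y ∈ {2}; common: ∅.
  x = 2: f ≡ 0 at y ∈ ∅; g ≡ 0 at y ∈ {1}; common: ∅.
  x = 3: f ≡ 0 at y ∈ {0, 1, 2, 3, 4, 5, 6}; g ≡ 0 at y ∈ {0}; common: {0}.
  x = 4: f ≡ 0 at y ∈ ∅; g ≡ 0 at y ∈ {6}; common: ∅.
  x = 5: f ≡ 0 at y ∈ ∅; g ≡ 0 at y ∈ {5}; common: ∅.
  x = 6: f ≡ 0 at y ∈ ∅; g ≡ 0 at y ∈ {4}; common: ∅.
Collecting: common zeros = {(3, 0)}, so the count is 1.
Comparison with the Bézout bound: 1 ≤ 1 = deg(f)·deg(g), as expected for curves with no common component (the bound is attained).


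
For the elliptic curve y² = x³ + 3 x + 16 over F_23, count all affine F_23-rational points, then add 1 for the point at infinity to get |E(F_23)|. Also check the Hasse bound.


Affine points = {(0, 4), (0, 19), (3, 11), (3, 12), (4, 0), (5, 8), (5, 15), (7, 9), (7, 14), (8, 0), (9, 6), (9, 17), (11, 0), (12, 3), (12, 20), (15, 3), (15, 20), (17, 9), (17, 14), (19, 3), (19, 20), (20, 7), (20, 16), (21, 5), (21, 18), (22, 9), (22, 14)}; affine count = 27; |E(F_23)| = 28.

Discriminant check: Δ ∝ 4a³ + 27b² = 4·3³ + 27·16² = 4·27 + 27·256 ≡ 5 (mod 23). Nonzero ⇒ E is nonsingular.
For each x ∈ F_23, compute rhs = x³ + 3·x + 16 mod 23, then count y ∈ F_23 with y² ≡ rhs.
  x = 0: rhs = 16, matching y values: 4, 19 (2 points).
  x = 1: rhs = 20, matching y values: none (0 points).
  x = 2: rhs = 7, matching y values: none (0 points).
  x = 3: rhs = 6, matching y values: 11, 12 (2 points).
  x = 4: rhs = 0, matching y values: 0 (1 points).
  x = 5: rhs = 18, matching y values: 8, 15 (2 points).
  x = 6: rhs = 20, matching y values: none (0 points).
  x = 7: rhs = 12, matching y values: 9, 14 (2 points).
  x = 8: rhs = 0, matching y values: 0 (1 points).
  x = 9: rhs = 13, matching y values: 6, 17 (2 points).
  x = 10: rhs = 11, matching y values: none (0 points).
  x = 11: rhs = 0, matching y values: 0 (1 points).
  x = 12: rhs = 9, matching y values: 3, 20 (2 points).
  x = 13: rhs = 21, matching y values: none (0 points).
  x = 14: rhs = 19, matching y values: none (0 points).
  x = 15: rhs = 9, matching y values: 3, 20 (2 points).
  x = 16: rhs = 20, matching y values: none (0 points).
  x = 17: rhs = 12, matching y values: 9, 14 (2 points).
  x = 18: rhs = 14, matching y values: none (0 points).
  x = 19: rhs = 9, matching y values: 3, 20 (2 points).
  x = 20: rhs = 3, matching y values: 7, 16 (2 points).
  x = 21: rhs = 2, matching y values: 5, 18 (2 points).
  x = 22: rhs = 12, matching y values: 9, 14 (2 points).
Total affine count: 27.
Full point count |E(F_23)| = 27 + 1 = 28.
Hasse bound: |28 − (23+1)| = |4| = 4 ≤ 2√23 ≈ 9.5917 ✓.


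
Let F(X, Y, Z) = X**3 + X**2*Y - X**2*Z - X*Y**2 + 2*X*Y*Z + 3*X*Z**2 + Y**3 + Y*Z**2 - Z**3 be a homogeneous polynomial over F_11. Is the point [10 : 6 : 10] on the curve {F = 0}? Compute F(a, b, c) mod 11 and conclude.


F(10,6,10) ≡ 10 (mod 11); P is NOT on the curve.

Evaluate F(10, 6, 10) term-by-term (mod 11).
  X**3 ↦ 1·1000·1·1 = 1000
  X**2*Y ↦ 1·100·6·1 = 600
  -X**2*Z ↦ -1·100·1·10 = -1000
  -X*Y**2 ↦ -1·10·36·1 = -360
  2*X*Y*Z ↦ 2·10·6·10 = 1200
  3*X*Z**2 ↦ 3·10·1·100 = 3000
  Y**3 ↦ 1·1·216·1 = 216
  Y*Z**2 ↦ 1·1·6·100 = 600
  -Z**3 ↦ -1·1·1·1000 = -1000
Sum: F(10, 6, 10) = (1000) + (600) + (-1000) + (-360) + (1200) + (3000) + (216) + (600) + (-1000) = 4256.
Reducing mod 11: 4256 ≡ 10 (mod 11).
Since F(a, b, c) ≡ 10 ≠ 0 (mod 11), P does NOT lie on the curve.


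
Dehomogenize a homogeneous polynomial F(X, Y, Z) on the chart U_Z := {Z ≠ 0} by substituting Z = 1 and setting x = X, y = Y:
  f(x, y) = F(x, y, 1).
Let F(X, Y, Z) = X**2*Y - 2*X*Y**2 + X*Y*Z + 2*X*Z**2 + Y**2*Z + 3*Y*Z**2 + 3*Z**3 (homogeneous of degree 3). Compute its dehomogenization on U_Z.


f(x, y) = x**2*y - 2*x*y**2 + x*y + 2*x + y**2 + 3*y + 3

On U_Z we set Z = 1. Each monomial c·X^i·Y^j·Z^k in F becomes c·x^i·y^j·1^k = c·x^i·y^j.
Substituting Z = 1: F(X, Y, 1) = x**2*y - 2*x*y**2 + x*y + 2*x + y**2 + 3*y + 3.
Note: deg(f) ≤ deg(F) = 3; strict inequality happens when F is divisible by Z (lost terms).


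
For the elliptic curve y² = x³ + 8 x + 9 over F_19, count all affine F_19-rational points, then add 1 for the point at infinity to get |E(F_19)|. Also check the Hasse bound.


Affine points = {(0, 3), (0, 16), (6, 8), (6, 11), (7, 3), (7, 16), (10, 5), (10, 14), (12, 3), (12, 16), (13, 7), (13, 12), (17, 2), (17, 17), (18, 0)}; affine count = 15; |E(F_19)| = 16.

Discriminant check: Δ ∝ 4a³ + 27b² = 4·8³ + 27·9² = 4·512 + 27·81 ≡ 17 (mod 19). Nonzero ⇒ E is nonsingular.
For each x ∈ F_19, compute rhs = x³ + 8·x + 9 mod 19, then count y ∈ F_19 with y² ≡ rhs.
  x = 0: rhs = 9, matching y values: 3, 16 (2 points).
  x = 1: rhs = 18, matching y values: none (0 points).
  x = 2: rhs = 14, matching y values: none (0 points).
  x = 3: rhs = 3, matching y values: none (0 points).
  x = 4: rhs = 10, matching y values: none (0 points).
  x = 5: rhs = 3, matching y values: none (0 points).
  x = 6: rhs = 7, matching y values: 8, 11 (2 points).
  x = 7: rhs = 9, matching y values: 3, 16 (2 points).
  x = 8: rhs = 15, matching y values: none (0 points).
  x = 9: rhs = 12, matching y values: none (0 points).
  x = 10: rhs = 6, matching y values: 5, 14 (2 points).
  x = 11: rhs = 3, matching y values: none (0 points).
  x = 12: rhs = 9, matching y values: 3, 16 (2 points).
  x = 13: rhs = 11, matching y values: 7, 12 (2 points).
  x = 14: rhs = 15, matching y values: none (0 points).
  x = 15: rhs = 8, matching y values: none (0 points).
  x = 16: rhs = 15, matching y values: none (0 points).
  x = 17: rhs = 4, matching y values: 2, 17 (2 points).
  x = 18: rhs = 0, matching y values: 0 (1 points).
Total affine count: 15.
Full point count |E(F_19)| = 15 + 1 = 16.
Hasse bound: |16 − (19+1)| = |-4| = 4 ≤ 2√19 ≈ 8.7178 ✓.


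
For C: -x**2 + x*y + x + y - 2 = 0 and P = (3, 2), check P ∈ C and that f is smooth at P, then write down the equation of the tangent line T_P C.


Tangent line at P: -3*x + 4*y + 1 = 0.

Step 1: f(3, 2) = 0, so P lies on C.
Step 2: partial derivatives
  f_x(x, y) = -2*x + y + 1, f_y(x, y) = x + 1.
  f_x(P) = -3, f_y(P) = 4 (gradient nonzero, so P is smooth).
Step 3: tangent line at P: -3·(x − 3) + 4·(y − 2) = 0.
Expanding: -3*x + 4*y + 1 = 0.


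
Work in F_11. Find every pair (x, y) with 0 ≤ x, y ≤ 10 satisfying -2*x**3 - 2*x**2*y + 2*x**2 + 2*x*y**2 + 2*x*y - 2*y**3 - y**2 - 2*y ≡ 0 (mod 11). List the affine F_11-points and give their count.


Affine F_11-points: {(0, 0), (1, 0), (3, 5), (4, 3), (4, 8), (4, 9), (5, 2), (5, 4), (6, 9), (10, 6)}; count = 10.

For each of the 121 pairs (x, y) ∈ F_11², evaluate f(x, y) mod 11. Record the zeros.
  x = 0: [0↦0, 1↦6, 2↦9, 3↦8, 4↦2, 5↦1, 6↦4, 7↦10, 8↦7, 9↦5, 10↦3]  zeros at y ∈ {0}
  x = 1: [0↦0, 1↦8, 2↦6, 3↦4, 4↦1, 5↦7, 6↦10, 7↦9, 8↦3, 9↦2, 10↦5]  zeros at y ∈ {0}
  x = 2: [0↦3, 1↦9, 2↦9, 3↦2, 4↦9, 5↦7, 6↦6, 7↦5, 8↦3, 9↦10, 10↦3]  zeros at y ∈ ∅
  x = 3: [0↦8, 1↦8, 2↦6, 3↦1, 4↦3, 5↦0, 6↦2, 7↦8, 8↦6, 9↦6, 10↦7]  zeros at y ∈ {5}
  x = 4: [0↦3, 1↦4, 2↦7, 3↦0, 4↦4, 5↦7, 6↦8, 7↦6, 8↦0, 9↦0, 10↦5]  zeros at y ∈ {3, 8, 9}
  x = 5: [0↦9, 1↦7, 2↦0, 3↦9, 4↦0, 5↦5, 6↦1, 7↦9, 8↦6, 9↦2, 10↦7]  zeros at y ∈ {2, 4}
  x = 6: [0↦3, 1↦5, 2↦6, 3↦5, 4↦1, 5↦4, 6↦2, 7↦5, 8↦1, 9↦0, 10↦1]  zeros at y ∈ {9}
  x = 7: [0↦6, 1↦8, 2↦2, 3↦9, 4↦6, 5↦3, 6↦10, 7↦4, 8↦6, 9↦4, 10↦8]  zeros at y ∈ ∅
  x = 8: [0↦6, 1↦4, 2↦9, 3↦9, 4↦3, 5↦1, 6↦2, 7↦5, 8↦9, 9↦2, 10↦5]  zeros at y ∈ ∅
  x = 9: [0↦2, 1↦3, 2↦4, 3↦4, 4↦2, 5↦8, 6↦10, 7↦7, 8↦9, 9↦4, 10↦2]  zeros at y ∈ ∅
  x = 10: [0↦4, 1↦4, 2↦8, 3↦4, 4↦2, 5↦1, 6↦0, 7↦9, 8↦5, 9↦9, 10↦9]  zeros at y ∈ {6}
Collecting zeros: affine points = {(0, 0), (1, 0), (3, 5), (4, 3), (4, 8), (4, 9), (5, 2), (5, 4), (6, 9), (10, 6)}.
Total count |C(F_11)_aff| = 10.


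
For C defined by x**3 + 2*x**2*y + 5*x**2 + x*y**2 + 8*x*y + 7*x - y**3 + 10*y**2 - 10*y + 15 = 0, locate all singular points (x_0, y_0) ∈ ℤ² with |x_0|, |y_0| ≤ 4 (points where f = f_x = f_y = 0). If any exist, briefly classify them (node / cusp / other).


Singular points: {(-3, 2)}; classification: cusp.

Compute partial derivatives:
  f_x = 3*x**2 + 4*x*y + 10*x + y**2 + 8*y + 7.
  f_y = 2*x**2 + 2*x*y + 8*x - 3*y**2 + 20*y - 10.
Scan x_0 ∈ {−4, ..., 4}. For each x_0, f_y(x_0, y) is a polynomial in y; find its integer roots y ∈ {−4, ..., 4}, then test f_x and f at those candidates.
  x = -4: f_y(-4, y) = -3*y**2 + 12*y - 10; no integer root y with |y| ≤ 4.
  x = -3: f_y(-3, y) = -3*y**2 + 14*y - 16; vanishes at y ∈ {2}. (-3, 2): f_x = 0, f = 0 — SINGULAR.
  x = -2: f_y(-2, y) = -3*y**2 + 16*y - 18; no integer root y with |y| ≤ 4.
  x = -1: f_y(-1, y) = -3*y**2 + 18*y - 16; no integer root y with |y| ≤ 4.
  x = 0: f_y(0, y) = -3*y**2 + 20*y - 10; no integer root y with |y| ≤ 4.
  x = 1: f_y(1, y) = -3*y**2 + 22*y; vanishes at y ∈ {0}. (1, 0): f_x = 20 ≠ 0.
  x = 2: f_y(2, y) = -3*y**2 + 24*y + 14; no integer root y with |y| ≤ 4.
  x = 3: f_y(3, y) = -3*y**2 + 26*y + 32; no integer root y with |y| ≤ 4.
  x = 4: f_y(4, y) = -3*y**2 + 28*y + 54; no integer root y with |y| ≤ 4.
Only singular point on the grid: (-3, 2).
Classify: substitute x = -3 + u, y = 2 + v and expand: f = u**3 + 2*u**2*v + u*v**2 - v**3 + v**2.
No constant or linear terms (consistent with a singular point). Quadratic part: v**2. Cubic part: u**3 + 2*u**2*v + u*v**2 - v**3.
The quadratic part v**2 is a perfect square, so there is a single (double) tangent line v = 0, i.e. y = 2. Restricting the cubic part to that line (v = 0) leaves u**3 ≠ 0, so f is not divisible by v and the branch is v² ≈ -u**3 to lowest order — this is a cusp.
Classification: cusp.


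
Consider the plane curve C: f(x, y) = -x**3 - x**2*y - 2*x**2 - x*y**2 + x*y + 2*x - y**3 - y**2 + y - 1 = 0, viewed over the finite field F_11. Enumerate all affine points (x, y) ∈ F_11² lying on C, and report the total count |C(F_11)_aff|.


Affine F_11-points: {(0, 2), (0, 4), (1, 3), (6, 7), (7, 2)}; count = 5.

For each of the 121 pairs (x, y) ∈ F_11², evaluate f(x, y) mod 11. Record the zeros.
  x = 0: [0↦10, 1↦9, 2↦0, 3↦10, 4↦0, 5↦8, 6↦6, 7↦10, 8↦3, 9↦1, 10↦9]  zeros at y ∈ {2, 4}
  x = 1: [0↦9, 1↦7, 2↦6, 3↦0, 4↦5, 5↦4, 6↦2, 7↦4, 8↦4, 9↦7, 10↦7]  zeros at y ∈ {3}
  x = 2: [0↦9, 1↦4, 2↦9, 3↦7, 4↦3, 5↦2, 6↦9, 7↦7, 8↦1, 9↦7, 10↦8]  zeros at y ∈ ∅
  x = 3: [0↦4, 1↦5, 2↦3, 3↦3, 4↦10, 5↦7, 6↦10, 7↦2, 8↦10, 9↦6, 10↦6]  zeros at y ∈ ∅
  x = 4: [0↦10, 1↦4, 2↦4, 3↦4, 4↦9, 5↦2, 6↦10, 7↦5, 8↦3, 9↦9, 10↦6]  zeros at y ∈ ∅
  x = 5: [0↦10, 1↦6, 2↦6, 3↦4, 4↦5, 5↦3, 6↦3, 7↦10, 8↦7, 9↦10, 10↦2]  zeros at y ∈ ∅
  x = 6: [0↦9, 1↦5, 2↦3, 3↦8, 4↦3, 5↦4, 6↦5, 7↦0, 8↦5, 9↦3, 10↦10]  zeros at y ∈ {7}
  x = 7: [0↦1, 1↦6, 2↦0, 3↦10, 4↦8, 5↦10, 6↦10, 7↦2, 8↦2, 9↦4, 10↦2]  zeros at y ∈ {2}
  x = 8: [0↦2, 1↦3, 2↦2, 3↦4, 4↦3, 5↦4, 6↦1, 7↦10, 8↦3, 9↦7, 10↦5]  zeros at y ∈ ∅
  x = 9: [0↦6, 1↦1, 2↦3, 3↦6, 4↦4, 5↦2, 6↦5, 7↦7, 8↦2, 9↦6, 10↦2]  zeros at y ∈ ∅
  x = 10: [0↦7, 1↦5, 2↦8, 3↦10, 4↦5, 5↦9, 6↦5, 7↦9, 8↦4, 9↦6, 10↦9]  zeros at y ∈ ∅
Collecting zeros: affine points = {(0, 2), (0, 4), (1, 3), (6, 7), (7, 2)}.
Total count |C(F_11)_aff| = 5.


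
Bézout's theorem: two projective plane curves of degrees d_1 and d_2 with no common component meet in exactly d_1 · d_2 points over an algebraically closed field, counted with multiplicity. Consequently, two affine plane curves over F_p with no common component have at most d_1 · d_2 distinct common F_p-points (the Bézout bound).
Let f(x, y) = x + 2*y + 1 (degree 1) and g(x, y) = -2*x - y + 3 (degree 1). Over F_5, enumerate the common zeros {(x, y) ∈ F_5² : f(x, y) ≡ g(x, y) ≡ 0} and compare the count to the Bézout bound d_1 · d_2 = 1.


Common zeros: {(4, 0)}; count = 1; Bézout bound = 1.

deg(f) = 1, deg(g) = 1, so Bézout bound = 1.
Scan x ∈ F_5. For each x, list the y ∈ F_5 with f(x, y) ≡ 0 and those with g(x, y) ≡ 0 (mod 5); the common zeros in that column are the intersection.
  x = 0: f ≡ 0 at y ∈ {2}; g ≡ 0 at y ∈ {3}; common: ∅.
  x = 1: f ≡ 0 at y ∈ {4}; g ≡ 0 at y ∈ {1}; common: ∅.
  x = 2: f ≡ 0 at y ∈ {1}; g ≡ 0 at y ∈ {4}; common: ∅.
  x = 3: f ≡ 0 at y ∈ {3}; g ≡ 0 at y ∈ {2}; common: ∅.
  x = 4: f ≡ 0 at y ∈ {0}; g ≡ 0 at y ∈ {0}; common: {0}.
Collecting: common zeros = {(4, 0)}, so the count is 1.
Comparison with the Bézout bound: 1 ≤ 1 = deg(f)·deg(g), as expected for curves with no common component (the bound is attained).


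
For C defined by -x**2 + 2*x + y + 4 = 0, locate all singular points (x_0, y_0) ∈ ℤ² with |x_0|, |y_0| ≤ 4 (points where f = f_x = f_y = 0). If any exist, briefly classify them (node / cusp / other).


No singular points in the scanned grid; C is smooth there.

Compute partial derivatives:
  f_x = 2 - 2*x.
  f_y = 1.
f_y = 1 is a nonzero constant, so f_y never vanishes: no point (x, y) can satisfy f = f_x = f_y = 0. In particular no (x, y) ∈ {−4, ..., 4}² is singular; the curve is smooth.


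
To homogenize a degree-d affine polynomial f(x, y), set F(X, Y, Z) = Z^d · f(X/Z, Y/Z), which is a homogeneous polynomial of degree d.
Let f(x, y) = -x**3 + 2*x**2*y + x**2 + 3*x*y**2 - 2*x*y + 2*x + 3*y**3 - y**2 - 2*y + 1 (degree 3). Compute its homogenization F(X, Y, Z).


F(X, Y, Z) = -X**3 + 2*X**2*Y + X**2*Z + 3*X*Y**2 - 2*X*Y*Z + 2*X*Z**2 + 3*Y**3 - Y**2*Z - 2*Y*Z**2 + Z**3

deg(f) = 3.
Substitute x = X/Z, y = Y/Z into f, then multiply by Z^3.
  monomial -1·x^3·y^0 ↦ -1·X^3·Y^0·Z^0.
  monomial 2·x^2·y^1 ↦ 2·X^2·Y^1·Z^0.
  monomial 1·x^2·y^0 ↦ 1·X^2·Y^0·Z^1.
  monomial 3·x^1·y^2 ↦ 3·X^1·Y^2·Z^0.
  monomial -2·x^1·y^1 ↦ -2·X^1·Y^1·Z^1.
  monomial 2·x^1·y^0 ↦ 2·X^1·Y^0·Z^2.
  monomial 3·x^0·y^3 ↦ 3·X^0·Y^3·Z^0.
  monomial -1·x^0·y^2 ↦ -1·X^0·Y^2·Z^1.
  monomial -2·x^0·y^1 ↦ -2·X^0·Y^1·Z^2.
  monomial 1·x^0·y^0 ↦ 1·X^0·Y^0·Z^3.
Collecting: F(X, Y, Z) = -X**3 + 2*X**2*Y + X**2*Z + 3*X*Y**2 - 2*X*Y*Z + 2*X*Z**2 + 3*Y**3 - Y**2*Z - 2*Y*Z**2 + Z**3.


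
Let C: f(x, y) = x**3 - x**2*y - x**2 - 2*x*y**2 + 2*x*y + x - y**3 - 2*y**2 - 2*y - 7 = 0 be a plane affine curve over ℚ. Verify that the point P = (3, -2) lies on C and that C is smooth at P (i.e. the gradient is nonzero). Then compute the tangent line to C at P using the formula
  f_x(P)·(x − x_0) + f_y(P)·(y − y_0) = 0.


Tangent line at P: 22*x + 15*y - 36 = 0.

Step 1: f(3, -2) = 0, so P lies on C.
Step 2: partial derivatives
  f_x(x, y) = 3*x**2 - 2*x*y - 2*x - 2*y**2 + 2*y + 1, f_y(x, y) = -x**2 - 4*x*y + 2*x - 3*y**2 - 4*y - 2.
  f_x(P) = 22, f_y(P) = 15 (gradient nonzero, so P is smooth).
Step 3: tangent line at P: 22·(x − 3) + 15·(y − -2) = 0.
Expanding: 22*x + 15*y - 36 = 0.


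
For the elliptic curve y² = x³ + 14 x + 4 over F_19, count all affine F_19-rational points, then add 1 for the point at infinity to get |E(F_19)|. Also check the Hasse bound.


Affine points = {(0, 2), (0, 17), (1, 0), (3, 4), (3, 15), (5, 3), (5, 16), (6, 0), (8, 1), (8, 18), (9, 2), (9, 17), (10, 2), (10, 17), (11, 8), (11, 11), (12, 0), (15, 6), (15, 13), (16, 7), (16, 12), (17, 5), (17, 14)}; affine count = 23; |E(F_19)| = 24.

Discriminant check: Δ ∝ 4a³ + 27b² = 4·14³ + 27·4² = 4·2744 + 27·16 ≡ 8 (mod 19). Nonzero ⇒ E is nonsingular.
For each x ∈ F_19, compute rhs = x³ + 14·x + 4 mod 19, then count y ∈ F_19 with y² ≡ rhs.
  x = 0: rhs = 4, matching y values: 2, 17 (2 points).
  x = 1: rhs = 0, matching y values: 0 (1 points).
  x = 2: rhs = 2, matching y values: none (0 points).
  x = 3: rhs = 16, matching y values: 4, 15 (2 points).
  x = 4: rhs = 10, matching y values: none (0 points).
  x = 5: rhs = 9, matching y values: 3, 16 (2 points).
  x = 6: rhs = 0, matching y values: 0 (1 points).
  x = 7: rhs = 8, matching y values: none (0 points).
  x = 8: rhs = 1, matching y values: 1, 18 (2 points).
  x = 9: rhs = 4, matching y values: 2, 17 (2 points).
  x = 10: rhs = 4, matching y values: 2, 17 (2 points).
  x = 11: rhs = 7, matching y values: 8, 11 (2 points).
  x = 12: rhs = 0, matching y values: 0 (1 points).
  x = 13: rhs = 8, matching y values: none (0 points).
  x = 14: rhs = 18, matching y values: none (0 points).
  x = 15: rhs = 17, matching y values: 6, 13 (2 points).
  x = 16: rhs = 11, matching y values: 7, 12 (2 points).
  x = 17: rhs = 6, matching y values: 5, 14 (2 points).
  x = 18: rhs = 8, matching y values: none (0 points).
Total affine count: 23.
Full point count |E(F_19)| = 23 + 1 = 24.
Hasse bound: |24 − (19+1)| = |4| = 4 ≤ 2√19 ≈ 8.7178 ✓.


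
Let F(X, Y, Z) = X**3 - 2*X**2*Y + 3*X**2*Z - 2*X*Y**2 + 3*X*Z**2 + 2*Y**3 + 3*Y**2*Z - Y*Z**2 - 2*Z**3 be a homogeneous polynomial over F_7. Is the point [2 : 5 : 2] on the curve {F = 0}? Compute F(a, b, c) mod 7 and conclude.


F(2,5,2) ≡ 0 (mod 7); P is on the curve.

Evaluate F(2, 5, 2) term-by-term (mod 7).
  X**3 ↦ 1·8·1·1 = 8
  -2*X**2*Y ↦ -2·4·5·1 = -40
  3*X**2*Z ↦ 3·4·1·2 = 24
  -2*X*Y**2 ↦ -2·2·25·1 = -100
  3*X*Z**2 ↦ 3·2·1·4 = 24
  2*Y**3 ↦ 2·1·125·1 = 250
  3*Y**2*Z ↦ 3·1·25·2 = 150
  -Y*Z**2 ↦ -1·1·5·4 = -20
  -2*Z**3 ↦ -2·1·1·8 = -16
Sum: F(2, 5, 2) = (8) + (-40) + (24) + (-100) + (24) + (250) + (150) + (-20) + (-16) = 280.
Reducing mod 7: 280 ≡ 0 (mod 7).
Since F(a, b, c) ≡ 0 (mod 7), P lies on the curve.


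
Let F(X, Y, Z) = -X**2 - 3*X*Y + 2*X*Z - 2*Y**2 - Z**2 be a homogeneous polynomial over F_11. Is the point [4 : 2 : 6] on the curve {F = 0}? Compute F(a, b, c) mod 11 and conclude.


F(4,2,6) ≡ 8 (mod 11); P is NOT on the curve.

Evaluate F(4, 2, 6) term-by-term (mod 11).
  -X**2 ↦ -1·16·1·1 = -16
  -3*X*Y ↦ -3·4·2·1 = -24
  2*X*Z ↦ 2·4·1·6 = 48
  -2*Y**2 ↦ -2·1·4·1 = -8
  -Z**2 ↦ -1·1·1·36 = -36
Sum: F(4, 2, 6) = (-16) + (-24) + (48) + (-8) + (-36) = -36.
Reducing mod 11: -36 ≡ 8 (mod 11).
Since F(a, b, c) ≡ 8 ≠ 0 (mod 11), P does NOT lie on the curve.


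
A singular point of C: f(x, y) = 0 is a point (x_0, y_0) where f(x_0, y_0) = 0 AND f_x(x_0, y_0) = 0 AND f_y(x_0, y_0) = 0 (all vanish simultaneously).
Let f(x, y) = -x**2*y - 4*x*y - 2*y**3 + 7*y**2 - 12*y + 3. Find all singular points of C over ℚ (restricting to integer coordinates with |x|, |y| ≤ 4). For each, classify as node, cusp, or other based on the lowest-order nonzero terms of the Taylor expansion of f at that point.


Singular points: {(-2, 1)}; classification: node.

Compute partial derivatives:
  f_x = -2*x*y - 4*y.
  f_y = -x**2 - 4*x - 6*y**2 + 14*y - 12.
Scan x_0 ∈ {−4, ..., 4}. For each x_0, f_y(x_0, y) is a polynomial in y; find its integer roots y ∈ {−4, ..., 4}, then test f_x and f at those candidates.
  x = -4: f_y(-4, y) = -6*y**2 + 14*y - 12; no integer root y with |y| ≤ 4.
  x = -3: f_y(-3, y) = -6*y**2 + 14*y - 9; no integer root y with |y| ≤ 4.
  x = -2: f_y(-2, y) = -6*y**2 + 14*y - 8; vanishes at y ∈ {1}. (-2, 1): f_x = 0, f = 0 — SINGULAR.
  x = -1: f_y(-1, y) = -6*y**2 + 14*y - 9; no integer root y with |y| ≤ 4.
  x = 0: f_y(0, y) = -6*y**2 + 14*y - 12; no integer root y with |y| ≤ 4.
  x = 1: f_y(1, y) = -6*y**2 + 14*y - 17; no integer root y with |y| ≤ 4.
  x = 2: f_y(2, y) = -6*y**2 + 14*y - 24; no integer root y with |y| ≤ 4.
  x = 3: f_y(3, y) = -6*y**2 + 14*y - 33; no integer root y with |y| ≤ 4.
  x = 4: f_y(4, y) = -6*y**2 + 14*y - 44; no integer root y with |y| ≤ 4.
Only singular point on the grid: (-2, 1).
Classify: substitute x = -2 + u, y = 1 + v and expand: f = -u**2*v - u**2 - 2*v**3 + v**2.
No constant or linear terms (consistent with a singular point). Quadratic part: -u**2 + v**2. Cubic part: -u**2*v - 2*v**3.
The quadratic part v**2 - u**2 = (v − u)(v + u) splits into two distinct linear factors, so there are two distinct tangent lines y − 1 = ±(x − -2) — this is a node (ordinary double point).
Classification: node.


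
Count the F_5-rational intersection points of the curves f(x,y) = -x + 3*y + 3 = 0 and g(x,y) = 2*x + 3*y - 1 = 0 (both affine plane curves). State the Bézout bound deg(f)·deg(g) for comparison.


Common zeros: {(3, 0)}; count = 1; Bézout bound = 1.

deg(f) = 1, deg(g) = 1, so Bézout bound = 1.
Scan x ∈ F_5. For each x, list the y ∈ F_5 with f(x, y) ≡ 0 and those with g(x, y) ≡ 0 (mod 5); the common zeros in that column are the intersection.
  x = 0: f ≡ 0 at y ∈ {4}; g ≡ 0 at y ∈ {2}; common: ∅.
  x = 1: f ≡ 0 at y ∈ {1}; g ≡ 0 at y ∈ {3}; common: ∅.
  x = 2: f ≡ 0 at y ∈ {3}; g ≡ 0 at y ∈ {4}; common: ∅.
  x = 3: f ≡ 0 at y ∈ {0}; g ≡ 0 at y ∈ {0}; common: {0}.
  x = 4: f ≡ 0 at y ∈ {2}; g ≡ 0 at y ∈ {1}; common: ∅.
Collecting: common zeros = {(3, 0)}, so the count is 1.
Comparison with the Bézout bound: 1 ≤ 1 = deg(f)·deg(g), as expected for curves with no common component (the bound is attained).


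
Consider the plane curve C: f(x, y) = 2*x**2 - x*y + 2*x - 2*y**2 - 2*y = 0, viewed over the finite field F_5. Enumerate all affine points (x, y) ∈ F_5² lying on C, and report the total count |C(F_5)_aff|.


Affine F_5-points: {(0, 0), (0, 4), (1, 2), (1, 4), (4, 0), (4, 2)}; count = 6.

For each of the 25 pairs (x, y) ∈ F_5², evaluate f(x, y) mod 5. Record the zeros.
  x = 0: [0↦0, 1↦1, 2↦3, 3↦1, 4↦0]  zeros at y ∈ {0, 4}
  x = 1: [0↦4, 1↦4, 2↦0, 3↦2, 4↦0]  zeros at y ∈ {2, 4}
  x = 2: [0↦2, 1↦1, 2↦1, 3↦2, 4↦4]  zeros at y ∈ ∅
  x = 3: [0↦4, 1↦2, 2↦1, 3↦1, 4↦2]  zeros at y ∈ ∅
  x = 4: [0↦0, 1↦2, 2↦0, 3↦4, 4↦4]  zeros at y ∈ {0, 2}
Collecting zeros: affine points = {(0, 0), (0, 4), (1, 2), (1, 4), (4, 0), (4, 2)}.
Total count |C(F_5)_aff| = 6.


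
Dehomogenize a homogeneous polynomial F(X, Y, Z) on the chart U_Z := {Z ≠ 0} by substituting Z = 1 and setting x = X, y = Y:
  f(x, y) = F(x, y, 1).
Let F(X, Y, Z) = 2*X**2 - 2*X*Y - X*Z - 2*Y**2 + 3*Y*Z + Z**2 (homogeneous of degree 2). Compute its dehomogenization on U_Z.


f(x, y) = 2*x**2 - 2*x*y - x - 2*y**2 + 3*y + 1

On U_Z we set Z = 1. Each monomial c·X^i·Y^j·Z^k in F becomes c·x^i·y^j·1^k = c·x^i·y^j.
Substituting Z = 1: F(X, Y, 1) = 2*x**2 - 2*x*y - x - 2*y**2 + 3*y + 1.
Note: deg(f) ≤ deg(F) = 2; strict inequality happens when F is divisible by Z (lost terms).


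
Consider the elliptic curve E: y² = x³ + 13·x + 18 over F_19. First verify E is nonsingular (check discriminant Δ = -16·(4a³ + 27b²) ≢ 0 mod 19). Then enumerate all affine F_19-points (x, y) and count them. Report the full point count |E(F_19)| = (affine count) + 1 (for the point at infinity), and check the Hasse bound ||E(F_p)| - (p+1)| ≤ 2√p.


Affine points = {(4, 1), (4, 18), (8, 8), (8, 11), (9, 3), (9, 16), (13, 3), (13, 16), (15, 4), (15, 15), (16, 3), (16, 16), (18, 2), (18, 17)}; affine count = 14; |E(F_19)| = 15.

Discriminant check: Δ ∝ 4a³ + 27b² = 4·13³ + 27·18² = 4·2197 + 27·324 ≡ 18 (mod 19). Nonzero ⇒ E is nonsingular.
For each x ∈ F_19, compute rhs = x³ + 13·x + 18 mod 19, then count y ∈ F_19 with y² ≡ rhs.
  x = 0: rhs = 18, matching y values: none (0 points).
  x = 1: rhs = 13, matching y values: none (0 points).
  x = 2: rhs = 14, matching y values: none (0 points).
  x = 3: rhs = 8, matching y values: none (0 points).
  x = 4: rhs = 1, matching y values: 1, 18 (2 points).
  x = 5: rhs = 18, matching y values: none (0 points).
  x = 6: rhs = 8, matching y values: none (0 points).
  x = 7: rhs = 15, matching y values: none (0 points).
  x = 8: rhs = 7, matching y values: 8, 11 (2 points).
  x = 9: rhs = 9, matching y values: 3, 16 (2 points).
  x = 10: rhs = 8, matching y values: none (0 points).
  x = 11: rhs = 10, matching y values: none (0 points).
  x = 12: rhs = 2, matching y values: none (0 points).
  x = 13: rhs = 9, matching y values: 3, 16 (2 points).
  x = 14: rhs = 18, matching y values: none (0 points).
  x = 15: rhs = 16, matching y values: 4, 15 (2 points).
  x = 16: rhs = 9, matching y values: 3, 16 (2 points).
  x = 17: rhs = 3, matching y values: none (0 points).
  x = 18: rhs = 4, matching y values: 2, 17 (2 points).
Total affine count: 14.
Full point count |E(F_19)| = 14 + 1 = 15.
Hasse bound: |15 − (19+1)| = |-5| = 5 ≤ 2√19 ≈ 8.7178 ✓.


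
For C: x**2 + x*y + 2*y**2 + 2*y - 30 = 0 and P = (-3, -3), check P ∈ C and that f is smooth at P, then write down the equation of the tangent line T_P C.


Tangent line at P: -9*x - 13*y - 66 = 0.

Step 1: f(-3, -3) = 0, so P lies on C.
Step 2: partial derivatives
  f_x(x, y) = 2*x + y, f_y(x, y) = x + 4*y + 2.
  f_x(P) = -9, f_y(P) = -13 (gradient nonzero, so P is smooth).
Step 3: tangent line at P: -9·(x − -3) + -13·(y − -3) = 0.
Expanding: -9*x - 13*y - 66 = 0.


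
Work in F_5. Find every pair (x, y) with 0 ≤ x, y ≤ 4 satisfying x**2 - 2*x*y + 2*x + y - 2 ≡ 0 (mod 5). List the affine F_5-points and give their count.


Affine F_5-points: {(0, 2), (1, 1), (2, 2), (4, 1)}; count = 4.

For each of the 25 pairs (x, y) ∈ F_5², evaluate f(x, y) mod 5. Record the zeros.
  x = 0: [0↦3, 1↦4, 2↦0, 3↦1, 4↦2]  zeros at y ∈ {2}
  x = 1: [0↦1, 1↦0, 2↦4, 3↦3, 4↦2]  zeros at y ∈ {1}
  x = 2: [0↦1, 1↦3, 2↦0, 3↦2, 4↦4]  zeros at y ∈ {2}
  x = 3: [0↦3, 1↦3, 2↦3, 3↦3, 4↦3]  zeros at y ∈ ∅
  x = 4: [0↦2, 1↦0, 2↦3, 3↦1, 4↦4]  zeros at y ∈ {1}
Collecting zeros: affine points = {(0, 2), (1, 1), (2, 2), (4, 1)}.
Total count |C(F_5)_aff| = 4.


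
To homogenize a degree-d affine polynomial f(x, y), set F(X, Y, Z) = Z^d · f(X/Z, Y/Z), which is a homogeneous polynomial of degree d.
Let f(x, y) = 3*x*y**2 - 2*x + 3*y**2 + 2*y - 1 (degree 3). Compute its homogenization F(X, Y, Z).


F(X, Y, Z) = 3*X*Y**2 - 2*X*Z**2 + 3*Y**2*Z + 2*Y*Z**2 - Z**3

deg(f) = 3.
Substitute x = X/Z, y = Y/Z into f, then multiply by Z^3.
  monomial 3·x^1·y^2 ↦ 3·X^1·Y^2·Z^0.
  monomial -2·x^1·y^0 ↦ -2·X^1·Y^0·Z^2.
  monomial 3·x^0·y^2 ↦ 3·X^0·Y^2·Z^1.
  monomial 2·x^0·y^1 ↦ 2·X^0·Y^1·Z^2.
  monomial -1·x^0·y^0 ↦ -1·X^0·Y^0·Z^3.
Collecting: F(X, Y, Z) = 3*X*Y**2 - 2*X*Z**2 + 3*Y**2*Z + 2*Y*Z**2 - Z**3.


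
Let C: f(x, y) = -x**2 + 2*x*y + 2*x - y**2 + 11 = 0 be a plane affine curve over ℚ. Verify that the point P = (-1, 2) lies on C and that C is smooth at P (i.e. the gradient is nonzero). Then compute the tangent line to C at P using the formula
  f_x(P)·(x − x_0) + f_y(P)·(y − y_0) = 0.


Tangent line at P: 8*x - 6*y + 20 = 0.

Step 1: f(-1, 2) = 0, so P lies on C.
Step 2: partial derivatives
  f_x(x, y) = -2*x + 2*y + 2, f_y(x, y) = 2*x - 2*y.
  f_x(P) = 8, f_y(P) = -6 (gradient nonzero, so P is smooth).
Step 3: tangent line at P: 8·(x − -1) + -6·(y − 2) = 0.
Expanding: 8*x - 6*y + 20 = 0.


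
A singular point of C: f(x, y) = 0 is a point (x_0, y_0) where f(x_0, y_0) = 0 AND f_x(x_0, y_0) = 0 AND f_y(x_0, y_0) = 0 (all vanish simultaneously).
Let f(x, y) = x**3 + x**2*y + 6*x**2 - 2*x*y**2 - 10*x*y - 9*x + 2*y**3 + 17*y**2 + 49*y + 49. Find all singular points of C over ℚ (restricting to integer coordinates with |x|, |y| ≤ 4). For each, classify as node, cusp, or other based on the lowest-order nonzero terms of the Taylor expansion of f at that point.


Singular points: {(-1, -3)}; classification: cusp.

Compute partial derivatives:
  f_x = 3*x**2 + 2*x*y + 12*x - 2*y**2 - 10*y - 9.
  f_y = x**2 - 4*x*y - 10*x + 6*y**2 + 34*y + 49.
Scan x_0 ∈ {−4, ..., 4}. For each x_0, f_y(x_0, y) is a polynomial in y; find its integer roots y ∈ {−4, ..., 4}, then test f_x and f at those candidates.
  x = -4: f_y(-4, y) = 6*y**2 + 50*y + 105; no integer root y with |y| ≤ 4.
  x = -3: f_y(-3, y) = 6*y**2 + 46*y + 88; vanishes at y ∈ {-4}. (-3, -4): f_x = 14 ≠ 0.
  x = -2: f_y(-2, y) = 6*y**2 + 42*y + 73; no integer root y with |y| ≤ 4.
  x = -1: f_y(-1, y) = 6*y**2 + 38*y + 60; vanishes at y ∈ {-3}. (-1, -3): f_x = 0, f = 0 — SINGULAR.
  x = 0: f_y(0, y) = 6*y**2 + 34*y + 49; no integer root y with |y| ≤ 4.
  x = 1: f_y(1, y) = 6*y**2 + 30*y + 40; no integer root y with |y| ≤ 4.
  x = 2: f_y(2, y) = 6*y**2 + 26*y + 33; no integer root y with |y| ≤ 4.
  x = 3: f_y(3, y) = 6*y**2 + 22*y + 28; no integer root y with |y| ≤ 4.
  x = 4: f_y(4, y) = 6*y**2 + 18*y + 25; no integer root y with |y| ≤ 4.
Only singular point on the grid: (-1, -3).
Classify: substitute x = -1 + u, y = -3 + v and expand: f = u**3 + u**2*v - 2*u*v**2 + 2*v**3 + v**2.
No constant or linear terms (consistent with a singular point). Quadratic part: v**2. Cubic part: u**3 + u**2*v - 2*u*v**2 + 2*v**3.
The quadratic part v**2 is a perfect square, so there is a single (double) tangent line v = 0, i.e. y = -3. Restricting the cubic part to that line (v = 0) leaves u**3 ≠ 0, so f is not divisible by v and the branch is v² ≈ -u**3 to lowest order — this is a cusp.
Classification: cusp.
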